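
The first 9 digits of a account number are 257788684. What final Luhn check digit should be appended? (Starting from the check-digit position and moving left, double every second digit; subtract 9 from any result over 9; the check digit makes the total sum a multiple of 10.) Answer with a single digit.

5

Partial digits right→left: 4 8 6 8 8 7 7 5 2
Double every second digit counting from the check-digit position (so the 1st, 3rd, 5th, ... of the partial from the right).
  doubled (with −9 where >9): 8 3 7 5 4 → sum 27
  kept as-is: 8 8 7 5 → sum 28
Total = 27 + 28 = 55.
Check digit = (10 − (55 mod 10)) mod 10 = 5.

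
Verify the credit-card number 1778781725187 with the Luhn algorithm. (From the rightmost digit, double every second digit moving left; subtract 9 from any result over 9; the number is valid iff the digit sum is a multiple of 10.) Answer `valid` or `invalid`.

From the right, keep odd positions and double even positions (subtract 9 from any doubled value over 9):
  doubled (positions 2,4,...): 7 1 5 7 7 5 → sum 32
  kept (positions 1,3,...): 7 1 2 1 7 7 1 → sum 26
Total = 58.
58 mod 10 = 8, so the number is invalid.

invalid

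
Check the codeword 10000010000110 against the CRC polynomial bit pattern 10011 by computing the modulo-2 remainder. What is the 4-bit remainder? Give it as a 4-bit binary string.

0000

Modulo-2 division of 10000010000110 by 10011:
  pos 0: 10000 XOR 10011 = 00011
  pos 3: 11010 XOR 10011 = 01001
  pos 4: 10010 XOR 10011 = 00001
  pos 8: 10011 XOR 10011 = 00000
Remainder = 0000 (zero — the frame passes the CRC check).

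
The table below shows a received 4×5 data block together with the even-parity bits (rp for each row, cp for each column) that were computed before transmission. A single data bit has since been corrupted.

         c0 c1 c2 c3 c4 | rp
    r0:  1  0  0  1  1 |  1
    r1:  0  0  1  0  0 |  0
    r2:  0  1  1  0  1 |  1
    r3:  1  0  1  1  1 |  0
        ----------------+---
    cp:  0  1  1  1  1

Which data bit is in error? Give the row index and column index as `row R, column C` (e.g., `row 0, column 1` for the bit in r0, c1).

row 1, column 3

Recompute each row's even parity and compare to rp:
  r0: data parity 1, sent rp 1 → ok
  r1: data parity 1, sent rp 0 → mismatch
  r2: data parity 1, sent rp 1 → ok
  r3: data parity 0, sent rp 0 → ok
Recompute each column's even parity and compare to cp:
  c0: data parity 0, sent cp 0 → ok
  c1: data parity 1, sent cp 1 → ok
  c2: data parity 1, sent cp 1 → ok
  c3: data parity 0, sent cp 1 → mismatch
  c4: data parity 1, sent cp 1 → ok
Exactly one row (r1) and one column (c3) fail → the flipped bit is at their intersection.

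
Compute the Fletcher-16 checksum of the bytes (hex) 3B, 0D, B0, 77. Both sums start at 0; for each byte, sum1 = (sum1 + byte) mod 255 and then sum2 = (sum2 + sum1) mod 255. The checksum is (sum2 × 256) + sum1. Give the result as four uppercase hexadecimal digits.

EC70

Running sums (mod 255):
  after byte 0 (3B): sum1=59, sum2=59
  after byte 1 (0D): sum1=72, sum2=131
  after byte 2 (B0): sum1=248, sum2=124
  after byte 3 (77): sum1=112, sum2=236
Checksum = sum2·256 + sum1 = 236·256 + 112 = 60528 = 0xEC70.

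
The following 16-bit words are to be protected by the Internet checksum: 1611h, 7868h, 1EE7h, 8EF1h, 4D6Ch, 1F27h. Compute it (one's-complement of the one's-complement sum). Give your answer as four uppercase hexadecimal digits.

571A

One's-complement addition (fold any carry out of bit 15 back into bit 0):
  0x1611 + 0x7868 = 0x08E79
  0x8E79 + 0x1EE7 = 0x0AD60
  0xAD60 + 0x8EF1 = 0x13C51 → wrap carry → 0x3C52
  0x3C52 + 0x4D6C = 0x089BE
  0x89BE + 0x1F27 = 0x0A8E5
One's-complement sum = 0xA8E5.
Checksum = ~0xA8E5 & 0xFFFF = 0x571A.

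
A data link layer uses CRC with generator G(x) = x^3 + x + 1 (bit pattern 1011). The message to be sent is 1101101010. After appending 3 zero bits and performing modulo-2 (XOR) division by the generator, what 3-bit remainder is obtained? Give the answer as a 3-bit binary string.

Append 3 zeros: 1101101010000. Divide by 1011 (XOR where the leading bit is 1):
  pos 0: 1101 XOR 1011 = 0110
  pos 1: 1101 XOR 1011 = 0110
  pos 2: 1100 XOR 1011 = 0111
  pos 3: 1111 XOR 1011 = 0100
  pos 4: 1000 XOR 1011 = 0011
  pos 6: 1110 XOR 1011 = 0101
  pos 7: 1010 XOR 1011 = 0001
Remainder (last 3 bits) = 100. This is the CRC / FCS.

100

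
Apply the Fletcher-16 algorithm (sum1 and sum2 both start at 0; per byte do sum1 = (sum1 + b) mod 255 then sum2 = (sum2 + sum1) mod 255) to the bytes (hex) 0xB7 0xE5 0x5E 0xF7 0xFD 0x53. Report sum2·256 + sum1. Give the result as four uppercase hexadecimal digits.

7C45

Running sums (mod 255):
  after byte 0 (0xB7): sum1=183, sum2=183
  after byte 1 (0xE5): sum1=157, sum2=85
  after byte 2 (0x5E): sum1=251, sum2=81
  after byte 3 (0xF7): sum1=243, sum2=69
  after byte 4 (0xFD): sum1=241, sum2=55
  after byte 5 (0x53): sum1=69, sum2=124
Checksum = sum2·256 + sum1 = 124·256 + 69 = 31813 = 0x7C45.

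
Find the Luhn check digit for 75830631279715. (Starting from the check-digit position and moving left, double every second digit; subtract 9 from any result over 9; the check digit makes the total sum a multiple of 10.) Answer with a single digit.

Partial digits right→left: 5 1 7 9 7 2 1 3 6 0 3 8 5 7
Double every second digit counting from the check-digit position (so the 1st, 3rd, 5th, ... of the partial from the right).
  doubled (with −9 where >9): 1 5 5 2 3 6 1 → sum 23
  kept as-is: 1 9 2 3 0 8 7 → sum 30
Total = 23 + 30 = 53.
Check digit = (10 − (53 mod 10)) mod 10 = 7.

7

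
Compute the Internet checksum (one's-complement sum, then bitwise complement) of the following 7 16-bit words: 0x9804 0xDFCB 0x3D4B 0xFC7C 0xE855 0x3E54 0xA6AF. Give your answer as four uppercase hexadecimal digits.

One's-complement addition (fold any carry out of bit 15 back into bit 0):
  0x9804 + 0xDFCB = 0x177CF → wrap carry → 0x77D0
  0x77D0 + 0x3D4B = 0x0B51B
  0xB51B + 0xFC7C = 0x1B197 → wrap carry → 0xB198
  0xB198 + 0xE855 = 0x199ED → wrap carry → 0x99EE
  0x99EE + 0x3E54 = 0x0D842
  0xD842 + 0xA6AF = 0x17EF1 → wrap carry → 0x7EF2
One's-complement sum = 0x7EF2.
Checksum = ~0x7EF2 & 0xFFFF = 0x810D.

810D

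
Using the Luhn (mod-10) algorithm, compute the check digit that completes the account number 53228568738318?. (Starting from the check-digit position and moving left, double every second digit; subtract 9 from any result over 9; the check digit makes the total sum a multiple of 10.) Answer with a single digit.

6

Partial digits right→left: 8 1 3 8 3 7 8 6 5 8 2 2 3 5
Double every second digit counting from the check-digit position (so the 1st, 3rd, 5th, ... of the partial from the right).
  doubled (with −9 where >9): 7 6 6 7 1 4 6 → sum 37
  kept as-is: 1 8 7 6 8 2 5 → sum 37
Total = 37 + 37 = 74.
Check digit = (10 − (74 mod 10)) mod 10 = 6.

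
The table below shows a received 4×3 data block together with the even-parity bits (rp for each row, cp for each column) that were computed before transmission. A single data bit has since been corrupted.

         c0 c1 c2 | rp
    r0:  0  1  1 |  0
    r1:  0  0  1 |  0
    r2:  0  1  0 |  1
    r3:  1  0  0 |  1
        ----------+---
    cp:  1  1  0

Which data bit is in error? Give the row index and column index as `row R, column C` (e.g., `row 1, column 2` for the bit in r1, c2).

row 1, column 1

Recompute each row's even parity and compare to rp:
  r0: data parity 0, sent rp 0 → ok
  r1: data parity 1, sent rp 0 → mismatch
  r2: data parity 1, sent rp 1 → ok
  r3: data parity 1, sent rp 1 → ok
Recompute each column's even parity and compare to cp:
  c0: data parity 1, sent cp 1 → ok
  c1: data parity 0, sent cp 1 → mismatch
  c2: data parity 0, sent cp 0 → ok
Exactly one row (r1) and one column (c1) fail → the flipped bit is at their intersection.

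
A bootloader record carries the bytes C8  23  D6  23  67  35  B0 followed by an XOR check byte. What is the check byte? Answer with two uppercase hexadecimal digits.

XOR the bytes together:
  start with 0xC8
  0xC8 ⊕ 0x23 = 0xEB
  0xEB ⊕ 0xD6 = 0x3D
  0x3D ⊕ 0x23 = 0x1E
  0x1E ⊕ 0x67 = 0x79
  0x79 ⊕ 0x35 = 0x4C
  0x4C ⊕ 0xB0 = 0xFC

FC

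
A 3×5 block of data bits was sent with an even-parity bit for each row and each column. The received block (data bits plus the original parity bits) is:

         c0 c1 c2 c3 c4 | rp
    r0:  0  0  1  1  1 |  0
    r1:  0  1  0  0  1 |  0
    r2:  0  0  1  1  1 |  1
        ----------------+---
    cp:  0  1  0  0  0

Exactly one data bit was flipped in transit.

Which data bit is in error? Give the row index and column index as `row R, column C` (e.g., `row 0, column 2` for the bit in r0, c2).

row 0, column 4

Recompute each row's even parity and compare to rp:
  r0: data parity 1, sent rp 0 → mismatch
  r1: data parity 0, sent rp 0 → ok
  r2: data parity 1, sent rp 1 → ok
Recompute each column's even parity and compare to cp:
  c0: data parity 0, sent cp 0 → ok
  c1: data parity 1, sent cp 1 → ok
  c2: data parity 0, sent cp 0 → ok
  c3: data parity 0, sent cp 0 → ok
  c4: data parity 1, sent cp 0 → mismatch
Exactly one row (r0) and one column (c4) fail → the flipped bit is at their intersection.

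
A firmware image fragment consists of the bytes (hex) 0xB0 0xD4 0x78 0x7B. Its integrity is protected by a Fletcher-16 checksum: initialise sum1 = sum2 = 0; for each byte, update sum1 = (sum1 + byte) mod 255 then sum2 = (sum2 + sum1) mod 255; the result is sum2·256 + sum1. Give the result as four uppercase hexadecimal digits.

Running sums (mod 255):
  after byte 0 (0xB0): sum1=176, sum2=176
  after byte 1 (0xD4): sum1=133, sum2=54
  after byte 2 (0x78): sum1=253, sum2=52
  after byte 3 (0x7B): sum1=121, sum2=173
Checksum = sum2·256 + sum1 = 173·256 + 121 = 44409 = 0xAD79.

AD79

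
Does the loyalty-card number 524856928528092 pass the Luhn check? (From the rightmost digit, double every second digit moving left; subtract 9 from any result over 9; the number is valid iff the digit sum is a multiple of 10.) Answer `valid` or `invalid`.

From the right, keep odd positions and double even positions (subtract 9 from any doubled value over 9):
  doubled (positions 2,4,...): 9 7 1 4 3 7 4 → sum 35
  kept (positions 1,3,...): 2 0 2 8 9 5 4 5 → sum 35
Total = 70.
70 mod 10 = 0, so the number is valid.

valid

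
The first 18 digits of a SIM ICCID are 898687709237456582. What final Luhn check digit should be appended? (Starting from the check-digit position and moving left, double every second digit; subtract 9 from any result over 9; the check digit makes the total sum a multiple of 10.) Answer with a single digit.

7

Partial digits right→left: 2 8 5 6 5 4 7 3 2 9 0 7 7 8 6 8 9 8
Double every second digit counting from the check-digit position (so the 1st, 3rd, 5th, ... of the partial from the right).
  doubled (with −9 where >9): 4 1 1 5 4 0 5 3 9 → sum 32
  kept as-is: 8 6 4 3 9 7 8 8 8 → sum 61
Total = 32 + 61 = 93.
Check digit = (10 − (93 mod 10)) mod 10 = 7.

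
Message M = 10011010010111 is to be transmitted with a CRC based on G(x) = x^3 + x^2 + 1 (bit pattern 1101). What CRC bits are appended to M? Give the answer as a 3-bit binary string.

100

Append 3 zeros: 10011010010111000. Divide by 1101 (XOR where the leading bit is 1):
  pos 0: 1001 XOR 1101 = 0100
  pos 1: 1001 XOR 1101 = 0100
  pos 2: 1000 XOR 1101 = 0101
  pos 3: 1011 XOR 1101 = 0110
  pos 4: 1100 XOR 1101 = 0001
  pos 7: 1010 XOR 1101 = 0111
  pos 8: 1111 XOR 1101 = 0010
  pos 10: 1011 XOR 1101 = 0110
  pos 11: 1100 XOR 1101 = 0001
Remainder (last 3 bits) = 100. This is the CRC / FCS.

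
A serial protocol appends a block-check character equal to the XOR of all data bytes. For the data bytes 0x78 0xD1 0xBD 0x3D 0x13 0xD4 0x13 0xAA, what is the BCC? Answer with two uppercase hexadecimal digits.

XOR the bytes together:
  start with 0x78
  0x78 ⊕ 0xD1 = 0xA9
  0xA9 ⊕ 0xBD = 0x14
  0x14 ⊕ 0x3D = 0x29
  0x29 ⊕ 0x13 = 0x3A
  0x3A ⊕ 0xD4 = 0xEE
  0xEE ⊕ 0x13 = 0xFD
  0xFD ⊕ 0xAA = 0x57

57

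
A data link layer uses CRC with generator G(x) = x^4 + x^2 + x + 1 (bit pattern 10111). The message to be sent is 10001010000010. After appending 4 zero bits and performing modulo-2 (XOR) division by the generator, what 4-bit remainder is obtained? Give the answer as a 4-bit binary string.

Append 4 zeros: 100010100000100000. Divide by 10111 (XOR where the leading bit is 1):
  pos 0: 10001 XOR 10111 = 00110
  pos 2: 11001 XOR 10111 = 01110
  pos 3: 11100 XOR 10111 = 01011
  pos 4: 10110 XOR 10111 = 00001
  pos 8: 10001 XOR 10111 = 00110
  pos 10: 11000 XOR 10111 = 01111
  pos 11: 11110 XOR 10111 = 01001
  pos 12: 10010 XOR 10111 = 00101
Remainder (last 4 bits) = 1010. This is the CRC / FCS.

1010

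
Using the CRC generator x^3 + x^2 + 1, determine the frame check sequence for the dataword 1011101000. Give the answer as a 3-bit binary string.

110

Append 3 zeros: 1011101000000. Divide by 1101 (XOR where the leading bit is 1):
  pos 0: 1011 XOR 1101 = 0110
  pos 1: 1101 XOR 1101 = 0000
  pos 6: 1000 XOR 1101 = 0101
  pos 7: 1010 XOR 1101 = 0111
  pos 8: 1110 XOR 1101 = 0011
Remainder (last 3 bits) = 110. This is the CRC / FCS.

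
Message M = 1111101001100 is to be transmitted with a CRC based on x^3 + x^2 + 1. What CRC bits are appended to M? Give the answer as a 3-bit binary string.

Append 3 zeros: 1111101001100000. Divide by 1101 (XOR where the leading bit is 1):
  pos 0: 1111 XOR 1101 = 0010
  pos 2: 1010 XOR 1101 = 0111
  pos 3: 1111 XOR 1101 = 0010
  pos 5: 1000 XOR 1101 = 0101
  pos 6: 1011 XOR 1101 = 0110
  pos 7: 1101 XOR 1101 = 0000
Remainder (last 3 bits) = 000. This is the CRC / FCS.

000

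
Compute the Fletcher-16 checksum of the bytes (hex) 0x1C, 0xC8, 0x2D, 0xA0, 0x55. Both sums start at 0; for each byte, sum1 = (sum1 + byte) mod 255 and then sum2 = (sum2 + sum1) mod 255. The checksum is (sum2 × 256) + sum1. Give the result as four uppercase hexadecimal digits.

CD08

Running sums (mod 255):
  after byte 0 (0x1C): sum1=28, sum2=28
  after byte 1 (0xC8): sum1=228, sum2=1
  after byte 2 (0x2D): sum1=18, sum2=19
  after byte 3 (0xA0): sum1=178, sum2=197
  after byte 4 (0x55): sum1=8, sum2=205
Checksum = sum2·256 + sum1 = 205·256 + 8 = 52488 = 0xCD08.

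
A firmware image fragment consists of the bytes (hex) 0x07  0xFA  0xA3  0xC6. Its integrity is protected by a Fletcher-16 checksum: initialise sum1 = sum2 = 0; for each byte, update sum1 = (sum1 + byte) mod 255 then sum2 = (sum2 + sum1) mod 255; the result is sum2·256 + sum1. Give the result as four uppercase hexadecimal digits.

Running sums (mod 255):
  after byte 0 (0x07): sum1=7, sum2=7
  after byte 1 (0xFA): sum1=2, sum2=9
  after byte 2 (0xA3): sum1=165, sum2=174
  after byte 3 (0xC6): sum1=108, sum2=27
Checksum = sum2·256 + sum1 = 27·256 + 108 = 7020 = 0x1B6C.

1B6C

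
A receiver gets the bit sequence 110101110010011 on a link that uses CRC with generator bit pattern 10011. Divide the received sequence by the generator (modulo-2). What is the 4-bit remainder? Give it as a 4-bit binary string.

Modulo-2 division of 110101110010011 by 10011:
  pos 0: 11010 XOR 10011 = 01001
  pos 1: 10011 XOR 10011 = 00000
  pos 6: 11001 XOR 10011 = 01010
  pos 7: 10100 XOR 10011 = 00111
  pos 9: 11101 XOR 10011 = 01110
  pos 10: 11101 XOR 10011 = 01110
Remainder = 1110 (nonzero — an error is detected).

1110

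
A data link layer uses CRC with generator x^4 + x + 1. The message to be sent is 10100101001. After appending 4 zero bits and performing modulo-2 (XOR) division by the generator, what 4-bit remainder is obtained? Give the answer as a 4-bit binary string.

Append 4 zeros: 101001010010000. Divide by 10011 (XOR where the leading bit is 1):
  pos 0: 10100 XOR 10011 = 00111
  pos 2: 11110 XOR 10011 = 01101
  pos 3: 11011 XOR 10011 = 01000
  pos 4: 10000 XOR 10011 = 00011
  pos 7: 11010 XOR 10011 = 01001
  pos 8: 10010 XOR 10011 = 00001
Remainder (last 4 bits) = 0100. This is the CRC / FCS.

0100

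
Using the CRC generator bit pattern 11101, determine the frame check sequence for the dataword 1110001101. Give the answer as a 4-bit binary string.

0110

Append 4 zeros: 11100011010000. Divide by 11101 (XOR where the leading bit is 1):
  pos 0: 11100 XOR 11101 = 00001
  pos 4: 10110 XOR 11101 = 01011
  pos 5: 10111 XOR 11101 = 01010
  pos 6: 10100 XOR 11101 = 01001
  pos 7: 10010 XOR 11101 = 01111
  pos 8: 11110 XOR 11101 = 00011
Remainder (last 4 bits) = 0110. This is the CRC / FCS.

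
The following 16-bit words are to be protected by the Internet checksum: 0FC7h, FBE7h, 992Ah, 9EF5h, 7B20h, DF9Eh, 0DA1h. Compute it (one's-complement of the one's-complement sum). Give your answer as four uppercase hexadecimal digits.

53D0

One's-complement addition (fold any carry out of bit 15 back into bit 0):
  0x0FC7 + 0xFBE7 = 0x10BAE → wrap carry → 0x0BAF
  0x0BAF + 0x992A = 0x0A4D9
  0xA4D9 + 0x9EF5 = 0x143CE → wrap carry → 0x43CF
  0x43CF + 0x7B20 = 0x0BEEF
  0xBEEF + 0xDF9E = 0x19E8D → wrap carry → 0x9E8E
  0x9E8E + 0x0DA1 = 0x0AC2F
One's-complement sum = 0xAC2F.
Checksum = ~0xAC2F & 0xFFFF = 0x53D0.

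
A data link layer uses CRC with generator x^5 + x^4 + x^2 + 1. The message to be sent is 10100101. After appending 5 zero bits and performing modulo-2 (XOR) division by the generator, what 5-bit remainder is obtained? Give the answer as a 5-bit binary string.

Append 5 zeros: 1010010100000. Divide by 110101 (XOR where the leading bit is 1):
  pos 0: 101001 XOR 110101 = 011100
  pos 1: 111000 XOR 110101 = 001101
  pos 3: 110110 XOR 110101 = 000011
  pos 7: 110000 XOR 110101 = 000101
Remainder (last 5 bits) = 00101. This is the CRC / FCS.

00101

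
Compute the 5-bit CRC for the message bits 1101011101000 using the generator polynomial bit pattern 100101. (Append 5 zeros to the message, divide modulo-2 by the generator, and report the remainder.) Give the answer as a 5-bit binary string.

Append 5 zeros: 110101110100000000. Divide by 100101 (XOR where the leading bit is 1):
  pos 0: 110101 XOR 100101 = 010000
  pos 1: 100001 XOR 100101 = 000100
  pos 4: 100101 XOR 100101 = 000000
Remainder (last 5 bits) = 00000. This is the CRC / FCS.

00000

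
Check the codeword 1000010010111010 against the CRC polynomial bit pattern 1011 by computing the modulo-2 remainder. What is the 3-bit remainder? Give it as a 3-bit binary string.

000

Modulo-2 division of 1000010010111010 by 1011:
  pos 0: 1000 XOR 1011 = 0011
  pos 2: 1101 XOR 1011 = 0110
  pos 3: 1100 XOR 1011 = 0111
  pos 4: 1110 XOR 1011 = 0101
  pos 5: 1011 XOR 1011 = 0000
  pos 10: 1110 XOR 1011 = 0101
  pos 11: 1011 XOR 1011 = 0000
Remainder = 000 (zero — the frame passes the CRC check).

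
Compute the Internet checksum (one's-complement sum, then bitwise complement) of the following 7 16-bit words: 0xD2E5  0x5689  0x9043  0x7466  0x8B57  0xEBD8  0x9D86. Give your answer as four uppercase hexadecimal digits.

BD2F

One's-complement addition (fold any carry out of bit 15 back into bit 0):
  0xD2E5 + 0x5689 = 0x1296E → wrap carry → 0x296F
  0x296F + 0x9043 = 0x0B9B2
  0xB9B2 + 0x7466 = 0x12E18 → wrap carry → 0x2E19
  0x2E19 + 0x8B57 = 0x0B970
  0xB970 + 0xEBD8 = 0x1A548 → wrap carry → 0xA549
  0xA549 + 0x9D86 = 0x142CF → wrap carry → 0x42D0
One's-complement sum = 0x42D0.
Checksum = ~0x42D0 & 0xFFFF = 0xBD2F.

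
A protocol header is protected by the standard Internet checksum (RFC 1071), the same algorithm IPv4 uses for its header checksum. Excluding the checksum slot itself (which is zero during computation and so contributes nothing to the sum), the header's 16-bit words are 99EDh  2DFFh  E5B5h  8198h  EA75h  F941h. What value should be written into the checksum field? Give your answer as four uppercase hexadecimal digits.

One's-complement addition (fold any carry out of bit 15 back into bit 0):
  0x99ED + 0x2DFF = 0x0C7EC
  0xC7EC + 0xE5B5 = 0x1ADA1 → wrap carry → 0xADA2
  0xADA2 + 0x8198 = 0x12F3A → wrap carry → 0x2F3B
  0x2F3B + 0xEA75 = 0x119B0 → wrap carry → 0x19B1
  0x19B1 + 0xF941 = 0x112F2 → wrap carry → 0x12F3
One's-complement sum = 0x12F3.
Checksum = ~0x12F3 & 0xFFFF = 0xED0C.

ED0C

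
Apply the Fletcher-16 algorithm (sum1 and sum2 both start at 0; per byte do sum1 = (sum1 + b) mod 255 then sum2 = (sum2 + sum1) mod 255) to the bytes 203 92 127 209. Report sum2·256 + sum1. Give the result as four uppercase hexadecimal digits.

1579

Running sums (mod 255):
  after byte 0 (203): sum1=203, sum2=203
  after byte 1 (92): sum1=40, sum2=243
  after byte 2 (127): sum1=167, sum2=155
  after byte 3 (209): sum1=121, sum2=21
Checksum = sum2·256 + sum1 = 21·256 + 121 = 5497 = 0x1579.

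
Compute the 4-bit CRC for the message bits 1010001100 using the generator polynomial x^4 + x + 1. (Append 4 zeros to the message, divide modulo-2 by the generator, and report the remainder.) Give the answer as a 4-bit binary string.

Append 4 zeros: 10100011000000. Divide by 10011 (XOR where the leading bit is 1):
  pos 0: 10100 XOR 10011 = 00111
  pos 2: 11101 XOR 10011 = 01110
  pos 3: 11101 XOR 10011 = 01110
  pos 4: 11100 XOR 10011 = 01111
  pos 5: 11110 XOR 10011 = 01101
  pos 6: 11010 XOR 10011 = 01001
  pos 7: 10010 XOR 10011 = 00001
Remainder (last 4 bits) = 0100. This is the CRC / FCS.

0100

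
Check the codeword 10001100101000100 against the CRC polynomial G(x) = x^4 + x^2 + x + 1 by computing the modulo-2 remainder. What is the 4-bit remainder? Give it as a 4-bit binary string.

0000

Modulo-2 division of 10001100101000100 by 10111:
  pos 0: 10001 XOR 10111 = 00110
  pos 2: 11010 XOR 10111 = 01101
  pos 3: 11010 XOR 10111 = 01101
  pos 4: 11011 XOR 10111 = 01100
  pos 5: 11000 XOR 10111 = 01111
  pos 6: 11111 XOR 10111 = 01000
  pos 7: 10000 XOR 10111 = 00111
  pos 9: 11100 XOR 10111 = 01011
  pos 10: 10111 XOR 10111 = 00000
Remainder = 0000 (zero — the frame passes the CRC check).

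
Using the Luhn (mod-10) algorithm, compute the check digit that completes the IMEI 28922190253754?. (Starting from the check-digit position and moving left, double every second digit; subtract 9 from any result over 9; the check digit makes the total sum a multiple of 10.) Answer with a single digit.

Partial digits right→left: 4 5 7 3 5 2 0 9 1 2 2 9 8 2
Double every second digit counting from the check-digit position (so the 1st, 3rd, 5th, ... of the partial from the right).
  doubled (with −9 where >9): 8 5 1 0 2 4 7 → sum 27
  kept as-is: 5 3 2 9 2 9 2 → sum 32
Total = 27 + 32 = 59.
Check digit = (10 − (59 mod 10)) mod 10 = 1.

1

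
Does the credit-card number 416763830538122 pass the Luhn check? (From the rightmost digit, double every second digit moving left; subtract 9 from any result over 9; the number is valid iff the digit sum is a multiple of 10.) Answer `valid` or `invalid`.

invalid

From the right, keep odd positions and double even positions (subtract 9 from any doubled value over 9):
  doubled (positions 2,4,...): 4 7 1 6 6 5 2 → sum 31
  kept (positions 1,3,...): 2 1 3 0 8 6 6 4 → sum 30
Total = 61.
61 mod 10 = 1, so the number is invalid.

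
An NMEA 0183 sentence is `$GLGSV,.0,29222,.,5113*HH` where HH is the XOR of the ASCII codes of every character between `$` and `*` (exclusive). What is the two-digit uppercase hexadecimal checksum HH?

46

XOR the ASCII codes of the payload characters:
  'G' = 0x47 → acc = 0x47
  'L' = 0x4C → acc = 0x0B
  'G' = 0x47 → acc = 0x4C
  'S' = 0x53 → acc = 0x1F
  'V' = 0x56 → acc = 0x49
  ',' = 0x2C → acc = 0x65
  '.' = 0x2E → acc = 0x4B
  '0' = 0x30 → acc = 0x7B
  ',' = 0x2C → acc = 0x57
  '2' = 0x32 → acc = 0x65
  '9' = 0x39 → acc = 0x5C
  '2' = 0x32 → acc = 0x6E
  '2' = 0x32 → acc = 0x5C
  '2' = 0x32 → acc = 0x6E
  ',' = 0x2C → acc = 0x42
  '.' = 0x2E → acc = 0x6C
  ',' = 0x2C → acc = 0x40
  '5' = 0x35 → acc = 0x75
  '1' = 0x31 → acc = 0x44
  '1' = 0x31 → acc = 0x75
  '3' = 0x33 → acc = 0x46
Checksum = 0x46.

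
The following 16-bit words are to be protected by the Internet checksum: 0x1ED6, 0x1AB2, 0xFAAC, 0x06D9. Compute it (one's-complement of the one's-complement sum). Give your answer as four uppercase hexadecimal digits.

One's-complement addition (fold any carry out of bit 15 back into bit 0):
  0x1ED6 + 0x1AB2 = 0x03988
  0x3988 + 0xFAAC = 0x13434 → wrap carry → 0x3435
  0x3435 + 0x06D9 = 0x03B0E
One's-complement sum = 0x3B0E.
Checksum = ~0x3B0E & 0xFFFF = 0xC4F1.

C4F1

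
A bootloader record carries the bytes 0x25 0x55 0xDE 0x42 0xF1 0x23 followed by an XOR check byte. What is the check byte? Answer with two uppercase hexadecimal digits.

3E

XOR the bytes together:
  start with 0x25
  0x25 ⊕ 0x55 = 0x70
  0x70 ⊕ 0xDE = 0xAE
  0xAE ⊕ 0x42 = 0xEC
  0xEC ⊕ 0xF1 = 0x1D
  0x1D ⊕ 0x23 = 0x3E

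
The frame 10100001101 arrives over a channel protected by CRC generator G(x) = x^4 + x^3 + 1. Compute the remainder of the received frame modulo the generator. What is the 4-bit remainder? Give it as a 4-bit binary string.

Modulo-2 division of 10100001101 by 11001:
  pos 0: 10100 XOR 11001 = 01101
  pos 1: 11010 XOR 11001 = 00011
  pos 4: 11011 XOR 11001 = 00010
Remainder = 1001 (nonzero — an error is detected).

1001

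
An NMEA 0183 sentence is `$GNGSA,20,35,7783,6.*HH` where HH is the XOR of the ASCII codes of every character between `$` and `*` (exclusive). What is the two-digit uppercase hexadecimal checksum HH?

4B

XOR the ASCII codes of the payload characters:
  'G' = 0x47 → acc = 0x47
  'N' = 0x4E → acc = 0x09
  'G' = 0x47 → acc = 0x4E
  'S' = 0x53 → acc = 0x1D
  'A' = 0x41 → acc = 0x5C
  ',' = 0x2C → acc = 0x70
  '2' = 0x32 → acc = 0x42
  '0' = 0x30 → acc = 0x72
  ',' = 0x2C → acc = 0x5E
  '3' = 0x33 → acc = 0x6D
  '5' = 0x35 → acc = 0x58
  ',' = 0x2C → acc = 0x74
  '7' = 0x37 → acc = 0x43
  '7' = 0x37 → acc = 0x74
  '8' = 0x38 → acc = 0x4C
  '3' = 0x33 → acc = 0x7F
  ',' = 0x2C → acc = 0x53
  '6' = 0x36 → acc = 0x65
  '.' = 0x2E → acc = 0x4B
Checksum = 0x4B.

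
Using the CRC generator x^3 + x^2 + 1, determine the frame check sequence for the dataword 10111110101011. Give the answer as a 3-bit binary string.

Append 3 zeros: 10111110101011000. Divide by 1101 (XOR where the leading bit is 1):
  pos 0: 1011 XOR 1101 = 0110
  pos 1: 1101 XOR 1101 = 0000
  pos 5: 1101 XOR 1101 = 0000
  pos 10: 1011 XOR 1101 = 0110
  pos 11: 1100 XOR 1101 = 0001
Remainder (last 3 bits) = 100. This is the CRC / FCS.

100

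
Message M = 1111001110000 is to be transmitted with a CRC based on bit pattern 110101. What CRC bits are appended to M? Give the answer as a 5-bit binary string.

01101

Append 5 zeros: 111100111000000000. Divide by 110101 (XOR where the leading bit is 1):
  pos 0: 111100 XOR 110101 = 001001
  pos 2: 100111 XOR 110101 = 010010
  pos 3: 100101 XOR 110101 = 010000
  pos 4: 100000 XOR 110101 = 010101
  pos 5: 101010 XOR 110101 = 011111
  pos 6: 111110 XOR 110101 = 001011
  pos 8: 101100 XOR 110101 = 011001
  pos 9: 110010 XOR 110101 = 000111
  pos 12: 111000 XOR 110101 = 001101
Remainder (last 5 bits) = 01101. This is the CRC / FCS.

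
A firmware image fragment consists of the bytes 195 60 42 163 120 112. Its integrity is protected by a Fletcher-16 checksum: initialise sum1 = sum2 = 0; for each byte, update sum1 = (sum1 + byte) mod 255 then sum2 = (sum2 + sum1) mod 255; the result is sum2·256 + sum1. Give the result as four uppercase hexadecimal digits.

Running sums (mod 255):
  after byte 0 (195): sum1=195, sum2=195
  after byte 1 (60): sum1=0, sum2=195
  after byte 2 (42): sum1=42, sum2=237
  after byte 3 (163): sum1=205, sum2=187
  after byte 4 (120): sum1=70, sum2=2
  after byte 5 (112): sum1=182, sum2=184
Checksum = sum2·256 + sum1 = 184·256 + 182 = 47286 = 0xB8B6.

B8B6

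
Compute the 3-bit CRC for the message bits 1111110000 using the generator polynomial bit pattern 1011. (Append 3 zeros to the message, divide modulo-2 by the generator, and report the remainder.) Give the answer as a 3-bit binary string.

101

Append 3 zeros: 1111110000000. Divide by 1011 (XOR where the leading bit is 1):
  pos 0: 1111 XOR 1011 = 0100
  pos 1: 1001 XOR 1011 = 0010
  pos 3: 1010 XOR 1011 = 0001
  pos 6: 1000 XOR 1011 = 0011
  pos 8: 1100 XOR 1011 = 0111
  pos 9: 1110 XOR 1011 = 0101
Remainder (last 3 bits) = 101. This is the CRC / FCS.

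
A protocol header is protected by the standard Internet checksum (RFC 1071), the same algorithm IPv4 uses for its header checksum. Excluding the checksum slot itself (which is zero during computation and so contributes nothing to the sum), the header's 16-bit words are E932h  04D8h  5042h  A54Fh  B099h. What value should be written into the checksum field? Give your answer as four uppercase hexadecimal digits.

6BC9

One's-complement addition (fold any carry out of bit 15 back into bit 0):
  0xE932 + 0x04D8 = 0x0EE0A
  0xEE0A + 0x5042 = 0x13E4C → wrap carry → 0x3E4D
  0x3E4D + 0xA54F = 0x0E39C
  0xE39C + 0xB099 = 0x19435 → wrap carry → 0x9436
One's-complement sum = 0x9436.
Checksum = ~0x9436 & 0xFFFF = 0x6BC9.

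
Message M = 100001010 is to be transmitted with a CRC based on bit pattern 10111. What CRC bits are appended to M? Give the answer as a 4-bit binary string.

0001

Append 4 zeros: 1000010100000. Divide by 10111 (XOR where the leading bit is 1):
  pos 0: 10000 XOR 10111 = 00111
  pos 2: 11110 XOR 10111 = 01001
  pos 3: 10011 XOR 10111 = 00100
  pos 5: 10000 XOR 10111 = 00111
  pos 7: 11100 XOR 10111 = 01011
  pos 8: 10110 XOR 10111 = 00001
Remainder (last 4 bits) = 0001. This is the CRC / FCS.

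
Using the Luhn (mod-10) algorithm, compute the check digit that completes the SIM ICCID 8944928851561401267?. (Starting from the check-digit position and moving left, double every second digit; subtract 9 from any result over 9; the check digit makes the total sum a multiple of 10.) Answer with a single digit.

Partial digits right→left: 7 6 2 1 0 4 1 6 5 1 5 8 8 2 9 4 4 9 8
Double every second digit counting from the check-digit position (so the 1st, 3rd, 5th, ... of the partial from the right).
  doubled (with −9 where >9): 5 4 0 2 1 1 7 9 8 7 → sum 44
  kept as-is: 6 1 4 6 1 8 2 4 9 → sum 41
Total = 44 + 41 = 85.
Check digit = (10 − (85 mod 10)) mod 10 = 5.

5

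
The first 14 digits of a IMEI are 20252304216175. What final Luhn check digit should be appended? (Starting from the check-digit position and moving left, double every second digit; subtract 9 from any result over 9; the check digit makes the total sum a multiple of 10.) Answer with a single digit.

9

Partial digits right→left: 5 7 1 6 1 2 4 0 3 2 5 2 0 2
Double every second digit counting from the check-digit position (so the 1st, 3rd, 5th, ... of the partial from the right).
  doubled (with −9 where >9): 1 2 2 8 6 1 0 → sum 20
  kept as-is: 7 6 2 0 2 2 2 → sum 21
Total = 20 + 21 = 41.
Check digit = (10 − (41 mod 10)) mod 10 = 9.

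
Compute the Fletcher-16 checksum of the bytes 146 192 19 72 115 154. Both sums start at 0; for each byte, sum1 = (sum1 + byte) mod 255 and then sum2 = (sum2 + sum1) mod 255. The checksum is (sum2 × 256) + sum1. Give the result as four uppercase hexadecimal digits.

Running sums (mod 255):
  after byte 0 (146): sum1=146, sum2=146
  after byte 1 (192): sum1=83, sum2=229
  after byte 2 (19): sum1=102, sum2=76
  after byte 3 (72): sum1=174, sum2=250
  after byte 4 (115): sum1=34, sum2=29
  after byte 5 (154): sum1=188, sum2=217
Checksum = sum2·256 + sum1 = 217·256 + 188 = 55740 = 0xD9BC.

D9BC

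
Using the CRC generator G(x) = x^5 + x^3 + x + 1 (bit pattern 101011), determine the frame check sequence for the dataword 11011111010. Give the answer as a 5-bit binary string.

Append 5 zeros: 1101111101000000. Divide by 101011 (XOR where the leading bit is 1):
  pos 0: 110111 XOR 101011 = 011100
  pos 1: 111001 XOR 101011 = 010010
  pos 2: 100101 XOR 101011 = 001110
  pos 4: 111001 XOR 101011 = 010010
  pos 5: 100100 XOR 101011 = 001111
  pos 7: 111100 XOR 101011 = 010111
  pos 8: 101110 XOR 101011 = 000101
Remainder (last 5 bits) = 10100. This is the CRC / FCS.

10100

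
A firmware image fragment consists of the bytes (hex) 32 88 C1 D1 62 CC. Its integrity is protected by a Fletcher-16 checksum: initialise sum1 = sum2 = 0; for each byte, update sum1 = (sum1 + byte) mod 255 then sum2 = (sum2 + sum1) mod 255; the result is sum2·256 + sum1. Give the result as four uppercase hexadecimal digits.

E57D

Running sums (mod 255):
  after byte 0 (32): sum1=50, sum2=50
  after byte 1 (88): sum1=186, sum2=236
  after byte 2 (C1): sum1=124, sum2=105
  after byte 3 (D1): sum1=78, sum2=183
  after byte 4 (62): sum1=176, sum2=104
  after byte 5 (CC): sum1=125, sum2=229
Checksum = sum2·256 + sum1 = 229·256 + 125 = 58749 = 0xE57D.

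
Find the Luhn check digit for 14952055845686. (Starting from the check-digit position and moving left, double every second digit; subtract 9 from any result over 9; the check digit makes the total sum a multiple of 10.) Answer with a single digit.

Partial digits right→left: 6 8 6 5 4 8 5 5 0 2 5 9 4 1
Double every second digit counting from the check-digit position (so the 1st, 3rd, 5th, ... of the partial from the right).
  doubled (with −9 where >9): 3 3 8 1 0 1 8 → sum 24
  kept as-is: 8 5 8 5 2 9 1 → sum 38
Total = 24 + 38 = 62.
Check digit = (10 − (62 mod 10)) mod 10 = 8.

8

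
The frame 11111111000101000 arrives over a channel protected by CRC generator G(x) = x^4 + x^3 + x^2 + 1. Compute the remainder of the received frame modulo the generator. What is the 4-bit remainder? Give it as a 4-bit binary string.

0000

Modulo-2 division of 11111111000101000 by 11101:
  pos 0: 11111 XOR 11101 = 00010
  pos 3: 10111 XOR 11101 = 01010
  pos 4: 10100 XOR 11101 = 01001
  pos 5: 10010 XOR 11101 = 01111
  pos 6: 11110 XOR 11101 = 00011
  pos 9: 11101 XOR 11101 = 00000
Remainder = 0000 (zero — the frame passes the CRC check).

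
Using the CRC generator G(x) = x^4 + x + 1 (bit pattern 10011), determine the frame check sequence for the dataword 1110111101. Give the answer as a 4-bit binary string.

Append 4 zeros: 11101111010000. Divide by 10011 (XOR where the leading bit is 1):
  pos 0: 11101 XOR 10011 = 01110
  pos 1: 11101 XOR 10011 = 01110
  pos 2: 11101 XOR 10011 = 01110
  pos 3: 11101 XOR 10011 = 01110
  pos 4: 11100 XOR 10011 = 01111
  pos 5: 11111 XOR 10011 = 01100
  pos 6: 11000 XOR 10011 = 01011
  pos 7: 10110 XOR 10011 = 00101
  pos 9: 10100 XOR 10011 = 00111
Remainder (last 4 bits) = 0111. This is the CRC / FCS.

0111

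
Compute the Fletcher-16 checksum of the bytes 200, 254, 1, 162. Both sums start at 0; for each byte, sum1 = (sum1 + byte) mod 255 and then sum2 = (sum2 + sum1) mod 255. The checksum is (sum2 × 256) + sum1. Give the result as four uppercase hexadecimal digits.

C46B

Running sums (mod 255):
  after byte 0 (200): sum1=200, sum2=200
  after byte 1 (254): sum1=199, sum2=144
  after byte 2 (1): sum1=200, sum2=89
  after byte 3 (162): sum1=107, sum2=196
Checksum = sum2·256 + sum1 = 196·256 + 107 = 50283 = 0xC46B.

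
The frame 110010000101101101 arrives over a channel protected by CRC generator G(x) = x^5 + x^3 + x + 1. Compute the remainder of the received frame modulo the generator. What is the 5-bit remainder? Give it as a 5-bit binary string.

00111

Modulo-2 division of 110010000101101101 by 101011:
  pos 0: 110010 XOR 101011 = 011001
  pos 1: 110010 XOR 101011 = 011001
  pos 2: 110010 XOR 101011 = 011001
  pos 3: 110010 XOR 101011 = 011001
  pos 4: 110011 XOR 101011 = 011000
  pos 5: 110000 XOR 101011 = 011011
  pos 6: 110111 XOR 101011 = 011100
  pos 7: 111001 XOR 101011 = 010010
  pos 8: 100100 XOR 101011 = 001111
  pos 10: 111111 XOR 101011 = 010100
  pos 11: 101000 XOR 101011 = 000011
Remainder = 00111 (nonzero — an error is detected).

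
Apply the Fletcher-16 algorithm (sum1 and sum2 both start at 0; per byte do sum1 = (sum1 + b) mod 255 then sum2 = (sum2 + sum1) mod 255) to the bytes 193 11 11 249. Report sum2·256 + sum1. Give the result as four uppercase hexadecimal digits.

38D1

Running sums (mod 255):
  after byte 0 (193): sum1=193, sum2=193
  after byte 1 (11): sum1=204, sum2=142
  after byte 2 (11): sum1=215, sum2=102
  after byte 3 (249): sum1=209, sum2=56
Checksum = sum2·256 + sum1 = 56·256 + 209 = 14545 = 0x38D1.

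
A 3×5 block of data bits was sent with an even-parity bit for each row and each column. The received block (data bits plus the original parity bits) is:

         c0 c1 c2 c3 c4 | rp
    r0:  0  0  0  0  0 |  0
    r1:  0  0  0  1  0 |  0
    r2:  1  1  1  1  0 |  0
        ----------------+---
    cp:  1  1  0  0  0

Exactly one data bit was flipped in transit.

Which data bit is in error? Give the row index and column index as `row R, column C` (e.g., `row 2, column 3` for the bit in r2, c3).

Recompute each row's even parity and compare to rp:
  r0: data parity 0, sent rp 0 → ok
  r1: data parity 1, sent rp 0 → mismatch
  r2: data parity 0, sent rp 0 → ok
Recompute each column's even parity and compare to cp:
  c0: data parity 1, sent cp 1 → ok
  c1: data parity 1, sent cp 1 → ok
  c2: data parity 1, sent cp 0 → mismatch
  c3: data parity 0, sent cp 0 → ok
  c4: data parity 0, sent cp 0 → ok
Exactly one row (r1) and one column (c2) fail → the flipped bit is at their intersection.

row 1, column 2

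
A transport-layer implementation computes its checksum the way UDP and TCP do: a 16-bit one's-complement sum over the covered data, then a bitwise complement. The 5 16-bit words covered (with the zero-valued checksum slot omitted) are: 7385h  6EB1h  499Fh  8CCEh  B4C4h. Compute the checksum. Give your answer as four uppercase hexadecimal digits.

One's-complement addition (fold any carry out of bit 15 back into bit 0):
  0x7385 + 0x6EB1 = 0x0E236
  0xE236 + 0x499F = 0x12BD5 → wrap carry → 0x2BD6
  0x2BD6 + 0x8CCE = 0x0B8A4
  0xB8A4 + 0xB4C4 = 0x16D68 → wrap carry → 0x6D69
One's-complement sum = 0x6D69.
Checksum = ~0x6D69 & 0xFFFF = 0x9296.

9296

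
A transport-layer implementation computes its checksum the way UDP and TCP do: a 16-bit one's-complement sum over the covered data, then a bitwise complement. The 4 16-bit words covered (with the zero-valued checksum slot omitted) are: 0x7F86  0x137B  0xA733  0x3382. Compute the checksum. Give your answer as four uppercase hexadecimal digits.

9248

One's-complement addition (fold any carry out of bit 15 back into bit 0):
  0x7F86 + 0x137B = 0x09301
  0x9301 + 0xA733 = 0x13A34 → wrap carry → 0x3A35
  0x3A35 + 0x3382 = 0x06DB7
One's-complement sum = 0x6DB7.
Checksum = ~0x6DB7 & 0xFFFF = 0x9248.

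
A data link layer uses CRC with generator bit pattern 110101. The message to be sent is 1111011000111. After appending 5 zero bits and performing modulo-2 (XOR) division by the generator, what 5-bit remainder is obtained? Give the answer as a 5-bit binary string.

Append 5 zeros: 111101100011100000. Divide by 110101 (XOR where the leading bit is 1):
  pos 0: 111101 XOR 110101 = 001000
  pos 2: 100010 XOR 110101 = 010111
  pos 3: 101110 XOR 110101 = 011011
  pos 4: 110110 XOR 110101 = 000011
  pos 8: 111110 XOR 110101 = 001011
  pos 10: 101100 XOR 110101 = 011001
  pos 11: 110010 XOR 110101 = 000111
Remainder (last 5 bits) = 01110. This is the CRC / FCS.

01110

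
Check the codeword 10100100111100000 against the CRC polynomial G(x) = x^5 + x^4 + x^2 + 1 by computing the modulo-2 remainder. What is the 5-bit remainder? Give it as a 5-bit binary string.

Modulo-2 division of 10100100111100000 by 110101:
  pos 0: 101001 XOR 110101 = 011100
  pos 1: 111000 XOR 110101 = 001101
  pos 3: 110101 XOR 110101 = 000000
  pos 9: 111000 XOR 110101 = 001101
  pos 11: 110100 XOR 110101 = 000001
Remainder = 00001 (nonzero — an error is detected).

00001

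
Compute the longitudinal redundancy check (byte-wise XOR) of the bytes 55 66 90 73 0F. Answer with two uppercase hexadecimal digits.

DF

XOR the bytes together:
  start with 0x55
  0x55 ⊕ 0x66 = 0x33
  0x33 ⊕ 0x90 = 0xA3
  0xA3 ⊕ 0x73 = 0xD0
  0xD0 ⊕ 0x0F = 0xDF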